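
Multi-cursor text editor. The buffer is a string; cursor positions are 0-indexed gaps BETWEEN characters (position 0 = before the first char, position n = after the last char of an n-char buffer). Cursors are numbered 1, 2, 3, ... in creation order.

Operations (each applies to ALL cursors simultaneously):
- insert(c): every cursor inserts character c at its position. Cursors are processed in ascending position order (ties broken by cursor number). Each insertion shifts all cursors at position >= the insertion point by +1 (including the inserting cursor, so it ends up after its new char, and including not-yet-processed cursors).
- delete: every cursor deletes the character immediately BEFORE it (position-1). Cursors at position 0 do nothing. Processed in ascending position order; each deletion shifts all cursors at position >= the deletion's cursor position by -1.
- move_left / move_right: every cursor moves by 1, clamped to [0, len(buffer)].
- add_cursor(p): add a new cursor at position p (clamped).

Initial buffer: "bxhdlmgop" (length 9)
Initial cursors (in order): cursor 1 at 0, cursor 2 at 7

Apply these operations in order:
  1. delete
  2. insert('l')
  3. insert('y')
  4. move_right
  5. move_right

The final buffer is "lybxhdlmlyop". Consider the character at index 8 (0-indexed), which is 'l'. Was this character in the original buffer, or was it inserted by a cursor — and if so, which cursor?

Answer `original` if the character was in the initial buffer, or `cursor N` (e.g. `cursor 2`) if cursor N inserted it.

Answer: cursor 2

Derivation:
After op 1 (delete): buffer="bxhdlmop" (len 8), cursors c1@0 c2@6, authorship ........
After op 2 (insert('l')): buffer="lbxhdlmlop" (len 10), cursors c1@1 c2@8, authorship 1......2..
After op 3 (insert('y')): buffer="lybxhdlmlyop" (len 12), cursors c1@2 c2@10, authorship 11......22..
After op 4 (move_right): buffer="lybxhdlmlyop" (len 12), cursors c1@3 c2@11, authorship 11......22..
After op 5 (move_right): buffer="lybxhdlmlyop" (len 12), cursors c1@4 c2@12, authorship 11......22..
Authorship (.=original, N=cursor N): 1 1 . . . . . . 2 2 . .
Index 8: author = 2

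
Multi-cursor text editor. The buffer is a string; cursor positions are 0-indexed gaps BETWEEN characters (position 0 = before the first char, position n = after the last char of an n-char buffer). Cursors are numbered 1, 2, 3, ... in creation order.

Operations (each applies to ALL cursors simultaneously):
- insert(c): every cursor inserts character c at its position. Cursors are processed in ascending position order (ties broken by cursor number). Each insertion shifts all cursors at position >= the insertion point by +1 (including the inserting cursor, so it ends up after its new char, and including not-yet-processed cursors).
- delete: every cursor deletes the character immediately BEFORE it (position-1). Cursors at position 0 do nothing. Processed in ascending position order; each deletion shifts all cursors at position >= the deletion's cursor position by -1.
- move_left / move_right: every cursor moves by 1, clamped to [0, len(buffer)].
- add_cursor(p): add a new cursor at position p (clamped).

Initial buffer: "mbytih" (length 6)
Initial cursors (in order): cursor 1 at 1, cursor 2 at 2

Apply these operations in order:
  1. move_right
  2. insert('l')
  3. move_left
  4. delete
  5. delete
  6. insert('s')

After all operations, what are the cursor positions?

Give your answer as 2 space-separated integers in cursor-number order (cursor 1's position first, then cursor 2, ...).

Answer: 2 2

Derivation:
After op 1 (move_right): buffer="mbytih" (len 6), cursors c1@2 c2@3, authorship ......
After op 2 (insert('l')): buffer="mblyltih" (len 8), cursors c1@3 c2@5, authorship ..1.2...
After op 3 (move_left): buffer="mblyltih" (len 8), cursors c1@2 c2@4, authorship ..1.2...
After op 4 (delete): buffer="mlltih" (len 6), cursors c1@1 c2@2, authorship .12...
After op 5 (delete): buffer="ltih" (len 4), cursors c1@0 c2@0, authorship 2...
After op 6 (insert('s')): buffer="ssltih" (len 6), cursors c1@2 c2@2, authorship 122...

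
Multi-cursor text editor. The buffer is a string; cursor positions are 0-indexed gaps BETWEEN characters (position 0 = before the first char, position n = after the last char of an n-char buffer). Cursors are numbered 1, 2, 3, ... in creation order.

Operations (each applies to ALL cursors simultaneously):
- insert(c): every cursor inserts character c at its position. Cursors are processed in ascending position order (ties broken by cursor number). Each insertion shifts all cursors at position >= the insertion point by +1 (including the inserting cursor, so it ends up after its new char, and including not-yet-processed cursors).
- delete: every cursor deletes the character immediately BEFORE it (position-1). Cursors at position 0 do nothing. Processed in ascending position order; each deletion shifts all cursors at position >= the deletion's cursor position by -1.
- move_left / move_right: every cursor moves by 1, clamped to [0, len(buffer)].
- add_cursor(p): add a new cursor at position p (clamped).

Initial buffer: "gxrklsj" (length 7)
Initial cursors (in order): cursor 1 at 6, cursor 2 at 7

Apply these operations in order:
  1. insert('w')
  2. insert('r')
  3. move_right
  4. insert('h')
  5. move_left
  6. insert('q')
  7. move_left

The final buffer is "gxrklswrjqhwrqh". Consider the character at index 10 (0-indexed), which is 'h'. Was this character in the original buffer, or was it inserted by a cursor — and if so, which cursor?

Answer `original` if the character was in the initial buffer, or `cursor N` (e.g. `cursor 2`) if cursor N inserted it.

Answer: cursor 1

Derivation:
After op 1 (insert('w')): buffer="gxrklswjw" (len 9), cursors c1@7 c2@9, authorship ......1.2
After op 2 (insert('r')): buffer="gxrklswrjwr" (len 11), cursors c1@8 c2@11, authorship ......11.22
After op 3 (move_right): buffer="gxrklswrjwr" (len 11), cursors c1@9 c2@11, authorship ......11.22
After op 4 (insert('h')): buffer="gxrklswrjhwrh" (len 13), cursors c1@10 c2@13, authorship ......11.1222
After op 5 (move_left): buffer="gxrklswrjhwrh" (len 13), cursors c1@9 c2@12, authorship ......11.1222
After op 6 (insert('q')): buffer="gxrklswrjqhwrqh" (len 15), cursors c1@10 c2@14, authorship ......11.112222
After op 7 (move_left): buffer="gxrklswrjqhwrqh" (len 15), cursors c1@9 c2@13, authorship ......11.112222
Authorship (.=original, N=cursor N): . . . . . . 1 1 . 1 1 2 2 2 2
Index 10: author = 1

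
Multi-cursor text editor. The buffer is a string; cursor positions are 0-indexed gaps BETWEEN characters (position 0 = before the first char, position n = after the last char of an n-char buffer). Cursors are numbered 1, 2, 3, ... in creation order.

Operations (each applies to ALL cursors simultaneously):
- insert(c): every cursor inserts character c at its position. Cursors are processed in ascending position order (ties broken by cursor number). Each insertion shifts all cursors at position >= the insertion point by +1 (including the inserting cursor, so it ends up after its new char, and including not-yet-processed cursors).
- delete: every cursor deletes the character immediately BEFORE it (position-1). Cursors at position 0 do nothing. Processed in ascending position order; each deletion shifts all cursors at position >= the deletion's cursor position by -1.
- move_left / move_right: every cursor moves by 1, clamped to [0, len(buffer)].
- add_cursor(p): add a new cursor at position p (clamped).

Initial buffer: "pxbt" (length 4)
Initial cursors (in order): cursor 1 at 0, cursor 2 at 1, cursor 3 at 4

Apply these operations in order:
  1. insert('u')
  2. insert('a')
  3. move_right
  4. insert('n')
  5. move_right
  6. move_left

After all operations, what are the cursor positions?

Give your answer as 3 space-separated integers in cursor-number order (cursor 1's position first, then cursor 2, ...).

After op 1 (insert('u')): buffer="upuxbtu" (len 7), cursors c1@1 c2@3 c3@7, authorship 1.2...3
After op 2 (insert('a')): buffer="uapuaxbtua" (len 10), cursors c1@2 c2@5 c3@10, authorship 11.22...33
After op 3 (move_right): buffer="uapuaxbtua" (len 10), cursors c1@3 c2@6 c3@10, authorship 11.22...33
After op 4 (insert('n')): buffer="uapnuaxnbtuan" (len 13), cursors c1@4 c2@8 c3@13, authorship 11.122.2..333
After op 5 (move_right): buffer="uapnuaxnbtuan" (len 13), cursors c1@5 c2@9 c3@13, authorship 11.122.2..333
After op 6 (move_left): buffer="uapnuaxnbtuan" (len 13), cursors c1@4 c2@8 c3@12, authorship 11.122.2..333

Answer: 4 8 12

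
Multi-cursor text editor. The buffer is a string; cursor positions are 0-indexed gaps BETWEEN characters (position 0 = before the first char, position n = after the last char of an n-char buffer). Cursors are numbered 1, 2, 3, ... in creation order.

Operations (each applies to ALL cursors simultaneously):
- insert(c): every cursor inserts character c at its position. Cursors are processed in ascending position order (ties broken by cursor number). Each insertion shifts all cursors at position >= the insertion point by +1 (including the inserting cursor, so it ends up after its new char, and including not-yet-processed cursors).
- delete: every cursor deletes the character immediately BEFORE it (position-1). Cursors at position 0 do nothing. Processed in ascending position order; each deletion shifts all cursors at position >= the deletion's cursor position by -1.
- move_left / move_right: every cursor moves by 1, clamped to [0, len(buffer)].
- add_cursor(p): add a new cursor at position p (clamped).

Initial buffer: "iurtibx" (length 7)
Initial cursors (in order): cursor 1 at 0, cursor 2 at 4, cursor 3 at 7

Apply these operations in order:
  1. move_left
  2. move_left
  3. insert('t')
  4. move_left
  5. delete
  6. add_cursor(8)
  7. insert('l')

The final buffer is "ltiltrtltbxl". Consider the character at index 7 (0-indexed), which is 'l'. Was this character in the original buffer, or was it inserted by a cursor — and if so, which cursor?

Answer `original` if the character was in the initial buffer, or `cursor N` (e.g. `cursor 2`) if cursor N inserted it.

Answer: cursor 3

Derivation:
After op 1 (move_left): buffer="iurtibx" (len 7), cursors c1@0 c2@3 c3@6, authorship .......
After op 2 (move_left): buffer="iurtibx" (len 7), cursors c1@0 c2@2 c3@5, authorship .......
After op 3 (insert('t')): buffer="tiutrtitbx" (len 10), cursors c1@1 c2@4 c3@8, authorship 1..2...3..
After op 4 (move_left): buffer="tiutrtitbx" (len 10), cursors c1@0 c2@3 c3@7, authorship 1..2...3..
After op 5 (delete): buffer="titrttbx" (len 8), cursors c1@0 c2@2 c3@5, authorship 1.2..3..
After op 6 (add_cursor(8)): buffer="titrttbx" (len 8), cursors c1@0 c2@2 c3@5 c4@8, authorship 1.2..3..
After op 7 (insert('l')): buffer="ltiltrtltbxl" (len 12), cursors c1@1 c2@4 c3@8 c4@12, authorship 11.22..33..4
Authorship (.=original, N=cursor N): 1 1 . 2 2 . . 3 3 . . 4
Index 7: author = 3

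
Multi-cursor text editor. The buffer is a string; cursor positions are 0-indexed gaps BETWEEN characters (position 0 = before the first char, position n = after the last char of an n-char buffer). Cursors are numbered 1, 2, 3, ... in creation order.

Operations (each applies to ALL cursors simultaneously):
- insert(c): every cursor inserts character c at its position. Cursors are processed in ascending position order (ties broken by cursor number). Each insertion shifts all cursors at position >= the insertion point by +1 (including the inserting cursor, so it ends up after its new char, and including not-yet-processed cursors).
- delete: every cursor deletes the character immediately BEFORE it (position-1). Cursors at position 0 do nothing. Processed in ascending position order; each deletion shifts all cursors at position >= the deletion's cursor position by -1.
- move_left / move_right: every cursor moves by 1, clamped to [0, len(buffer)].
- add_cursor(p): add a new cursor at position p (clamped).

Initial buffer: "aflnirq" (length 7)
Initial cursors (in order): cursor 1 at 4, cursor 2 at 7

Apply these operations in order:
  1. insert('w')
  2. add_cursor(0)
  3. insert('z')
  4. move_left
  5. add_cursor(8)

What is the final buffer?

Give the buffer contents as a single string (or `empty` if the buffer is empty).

After op 1 (insert('w')): buffer="aflnwirqw" (len 9), cursors c1@5 c2@9, authorship ....1...2
After op 2 (add_cursor(0)): buffer="aflnwirqw" (len 9), cursors c3@0 c1@5 c2@9, authorship ....1...2
After op 3 (insert('z')): buffer="zaflnwzirqwz" (len 12), cursors c3@1 c1@7 c2@12, authorship 3....11...22
After op 4 (move_left): buffer="zaflnwzirqwz" (len 12), cursors c3@0 c1@6 c2@11, authorship 3....11...22
After op 5 (add_cursor(8)): buffer="zaflnwzirqwz" (len 12), cursors c3@0 c1@6 c4@8 c2@11, authorship 3....11...22

Answer: zaflnwzirqwz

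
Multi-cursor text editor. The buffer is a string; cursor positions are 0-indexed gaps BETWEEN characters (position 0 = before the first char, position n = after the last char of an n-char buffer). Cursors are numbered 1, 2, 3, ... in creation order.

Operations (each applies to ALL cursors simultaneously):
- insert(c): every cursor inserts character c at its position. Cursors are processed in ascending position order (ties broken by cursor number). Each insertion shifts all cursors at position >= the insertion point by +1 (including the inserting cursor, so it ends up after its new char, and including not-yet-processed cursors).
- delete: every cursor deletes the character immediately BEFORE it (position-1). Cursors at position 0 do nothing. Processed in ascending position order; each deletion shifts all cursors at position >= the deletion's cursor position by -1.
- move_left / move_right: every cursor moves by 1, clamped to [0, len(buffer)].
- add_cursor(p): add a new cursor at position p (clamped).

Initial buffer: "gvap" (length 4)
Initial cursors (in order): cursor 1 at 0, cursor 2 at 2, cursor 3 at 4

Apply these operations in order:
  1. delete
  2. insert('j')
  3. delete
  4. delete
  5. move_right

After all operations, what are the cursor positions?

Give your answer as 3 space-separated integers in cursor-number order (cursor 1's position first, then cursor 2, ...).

After op 1 (delete): buffer="ga" (len 2), cursors c1@0 c2@1 c3@2, authorship ..
After op 2 (insert('j')): buffer="jgjaj" (len 5), cursors c1@1 c2@3 c3@5, authorship 1.2.3
After op 3 (delete): buffer="ga" (len 2), cursors c1@0 c2@1 c3@2, authorship ..
After op 4 (delete): buffer="" (len 0), cursors c1@0 c2@0 c3@0, authorship 
After op 5 (move_right): buffer="" (len 0), cursors c1@0 c2@0 c3@0, authorship 

Answer: 0 0 0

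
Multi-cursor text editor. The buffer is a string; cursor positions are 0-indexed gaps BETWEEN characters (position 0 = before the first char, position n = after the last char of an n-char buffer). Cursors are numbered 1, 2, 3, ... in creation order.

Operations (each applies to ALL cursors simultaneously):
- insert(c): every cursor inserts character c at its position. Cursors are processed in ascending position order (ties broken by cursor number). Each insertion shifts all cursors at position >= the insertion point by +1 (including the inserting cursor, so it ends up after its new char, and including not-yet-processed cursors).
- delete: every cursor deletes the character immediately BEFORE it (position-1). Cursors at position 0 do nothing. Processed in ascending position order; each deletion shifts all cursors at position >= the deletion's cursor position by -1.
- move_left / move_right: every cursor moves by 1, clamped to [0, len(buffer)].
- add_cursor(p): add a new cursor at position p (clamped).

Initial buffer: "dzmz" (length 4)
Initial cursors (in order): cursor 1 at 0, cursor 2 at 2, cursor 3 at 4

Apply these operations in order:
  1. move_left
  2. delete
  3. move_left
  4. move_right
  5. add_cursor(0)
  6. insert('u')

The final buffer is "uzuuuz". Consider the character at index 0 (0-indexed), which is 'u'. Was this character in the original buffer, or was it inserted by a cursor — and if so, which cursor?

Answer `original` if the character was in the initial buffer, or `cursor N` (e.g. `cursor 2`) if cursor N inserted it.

After op 1 (move_left): buffer="dzmz" (len 4), cursors c1@0 c2@1 c3@3, authorship ....
After op 2 (delete): buffer="zz" (len 2), cursors c1@0 c2@0 c3@1, authorship ..
After op 3 (move_left): buffer="zz" (len 2), cursors c1@0 c2@0 c3@0, authorship ..
After op 4 (move_right): buffer="zz" (len 2), cursors c1@1 c2@1 c3@1, authorship ..
After op 5 (add_cursor(0)): buffer="zz" (len 2), cursors c4@0 c1@1 c2@1 c3@1, authorship ..
After op 6 (insert('u')): buffer="uzuuuz" (len 6), cursors c4@1 c1@5 c2@5 c3@5, authorship 4.123.
Authorship (.=original, N=cursor N): 4 . 1 2 3 .
Index 0: author = 4

Answer: cursor 4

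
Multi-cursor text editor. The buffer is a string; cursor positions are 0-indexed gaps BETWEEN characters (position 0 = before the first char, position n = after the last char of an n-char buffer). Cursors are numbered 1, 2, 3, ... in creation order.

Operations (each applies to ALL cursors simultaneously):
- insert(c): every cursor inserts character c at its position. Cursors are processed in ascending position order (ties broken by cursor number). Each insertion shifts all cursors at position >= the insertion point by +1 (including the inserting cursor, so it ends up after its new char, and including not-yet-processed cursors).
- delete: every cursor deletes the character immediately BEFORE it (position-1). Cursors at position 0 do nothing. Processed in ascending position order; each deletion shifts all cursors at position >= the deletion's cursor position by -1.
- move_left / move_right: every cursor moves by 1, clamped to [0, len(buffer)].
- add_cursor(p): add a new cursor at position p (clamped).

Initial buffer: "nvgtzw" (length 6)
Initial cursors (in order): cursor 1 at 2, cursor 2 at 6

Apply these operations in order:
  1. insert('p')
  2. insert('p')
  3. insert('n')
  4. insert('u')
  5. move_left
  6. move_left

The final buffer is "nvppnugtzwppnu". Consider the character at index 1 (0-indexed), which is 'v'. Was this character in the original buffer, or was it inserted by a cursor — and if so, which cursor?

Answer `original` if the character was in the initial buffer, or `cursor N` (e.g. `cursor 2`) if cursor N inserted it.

After op 1 (insert('p')): buffer="nvpgtzwp" (len 8), cursors c1@3 c2@8, authorship ..1....2
After op 2 (insert('p')): buffer="nvppgtzwpp" (len 10), cursors c1@4 c2@10, authorship ..11....22
After op 3 (insert('n')): buffer="nvppngtzwppn" (len 12), cursors c1@5 c2@12, authorship ..111....222
After op 4 (insert('u')): buffer="nvppnugtzwppnu" (len 14), cursors c1@6 c2@14, authorship ..1111....2222
After op 5 (move_left): buffer="nvppnugtzwppnu" (len 14), cursors c1@5 c2@13, authorship ..1111....2222
After op 6 (move_left): buffer="nvppnugtzwppnu" (len 14), cursors c1@4 c2@12, authorship ..1111....2222
Authorship (.=original, N=cursor N): . . 1 1 1 1 . . . . 2 2 2 2
Index 1: author = original

Answer: original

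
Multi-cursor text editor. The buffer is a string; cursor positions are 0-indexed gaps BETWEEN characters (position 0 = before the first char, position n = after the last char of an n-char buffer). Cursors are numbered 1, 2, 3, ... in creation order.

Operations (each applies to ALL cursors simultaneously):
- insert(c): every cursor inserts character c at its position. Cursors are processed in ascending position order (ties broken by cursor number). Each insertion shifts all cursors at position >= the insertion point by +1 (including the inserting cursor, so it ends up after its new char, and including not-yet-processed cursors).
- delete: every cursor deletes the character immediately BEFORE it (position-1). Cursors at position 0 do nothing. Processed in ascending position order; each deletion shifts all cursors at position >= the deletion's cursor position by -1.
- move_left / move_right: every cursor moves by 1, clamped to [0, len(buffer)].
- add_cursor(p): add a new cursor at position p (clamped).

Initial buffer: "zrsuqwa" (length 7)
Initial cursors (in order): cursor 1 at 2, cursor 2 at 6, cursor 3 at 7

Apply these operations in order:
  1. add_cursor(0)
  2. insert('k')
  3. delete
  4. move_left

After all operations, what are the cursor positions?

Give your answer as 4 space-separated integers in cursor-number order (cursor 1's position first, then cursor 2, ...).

After op 1 (add_cursor(0)): buffer="zrsuqwa" (len 7), cursors c4@0 c1@2 c2@6 c3@7, authorship .......
After op 2 (insert('k')): buffer="kzrksuqwkak" (len 11), cursors c4@1 c1@4 c2@9 c3@11, authorship 4..1....2.3
After op 3 (delete): buffer="zrsuqwa" (len 7), cursors c4@0 c1@2 c2@6 c3@7, authorship .......
After op 4 (move_left): buffer="zrsuqwa" (len 7), cursors c4@0 c1@1 c2@5 c3@6, authorship .......

Answer: 1 5 6 0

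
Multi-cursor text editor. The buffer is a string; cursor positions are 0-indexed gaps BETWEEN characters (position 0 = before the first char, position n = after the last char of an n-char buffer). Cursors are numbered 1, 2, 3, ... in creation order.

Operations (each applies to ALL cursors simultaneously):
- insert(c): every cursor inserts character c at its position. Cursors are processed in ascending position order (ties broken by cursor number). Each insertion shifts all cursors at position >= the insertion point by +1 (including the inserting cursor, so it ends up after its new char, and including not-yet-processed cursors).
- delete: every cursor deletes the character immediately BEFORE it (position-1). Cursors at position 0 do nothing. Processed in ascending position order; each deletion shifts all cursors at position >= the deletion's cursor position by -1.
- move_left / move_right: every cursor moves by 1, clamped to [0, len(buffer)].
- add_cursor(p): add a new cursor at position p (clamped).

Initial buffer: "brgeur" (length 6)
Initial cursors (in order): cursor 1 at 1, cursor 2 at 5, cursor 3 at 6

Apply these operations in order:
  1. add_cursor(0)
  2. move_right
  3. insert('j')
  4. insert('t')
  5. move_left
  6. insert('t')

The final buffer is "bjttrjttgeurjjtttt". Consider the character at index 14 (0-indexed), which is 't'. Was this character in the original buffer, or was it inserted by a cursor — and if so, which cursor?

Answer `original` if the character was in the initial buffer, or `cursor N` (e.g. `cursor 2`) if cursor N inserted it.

After op 1 (add_cursor(0)): buffer="brgeur" (len 6), cursors c4@0 c1@1 c2@5 c3@6, authorship ......
After op 2 (move_right): buffer="brgeur" (len 6), cursors c4@1 c1@2 c2@6 c3@6, authorship ......
After op 3 (insert('j')): buffer="bjrjgeurjj" (len 10), cursors c4@2 c1@4 c2@10 c3@10, authorship .4.1....23
After op 4 (insert('t')): buffer="bjtrjtgeurjjtt" (len 14), cursors c4@3 c1@6 c2@14 c3@14, authorship .44.11....2323
After op 5 (move_left): buffer="bjtrjtgeurjjtt" (len 14), cursors c4@2 c1@5 c2@13 c3@13, authorship .44.11....2323
After op 6 (insert('t')): buffer="bjttrjttgeurjjtttt" (len 18), cursors c4@3 c1@7 c2@17 c3@17, authorship .444.111....232233
Authorship (.=original, N=cursor N): . 4 4 4 . 1 1 1 . . . . 2 3 2 2 3 3
Index 14: author = 2

Answer: cursor 2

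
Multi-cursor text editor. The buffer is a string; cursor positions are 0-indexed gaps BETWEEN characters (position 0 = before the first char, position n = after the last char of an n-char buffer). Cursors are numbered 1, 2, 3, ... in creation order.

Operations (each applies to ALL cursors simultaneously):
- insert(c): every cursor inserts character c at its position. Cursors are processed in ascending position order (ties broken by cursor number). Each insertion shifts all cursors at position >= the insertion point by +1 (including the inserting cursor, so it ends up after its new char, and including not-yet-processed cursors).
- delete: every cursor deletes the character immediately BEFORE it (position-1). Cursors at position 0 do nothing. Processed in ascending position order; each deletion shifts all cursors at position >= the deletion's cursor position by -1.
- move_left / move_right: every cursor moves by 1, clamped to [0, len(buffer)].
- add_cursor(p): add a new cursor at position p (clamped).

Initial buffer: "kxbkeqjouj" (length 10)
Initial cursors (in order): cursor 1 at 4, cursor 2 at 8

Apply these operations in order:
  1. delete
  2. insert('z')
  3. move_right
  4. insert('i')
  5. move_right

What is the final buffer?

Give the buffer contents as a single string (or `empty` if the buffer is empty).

After op 1 (delete): buffer="kxbeqjuj" (len 8), cursors c1@3 c2@6, authorship ........
After op 2 (insert('z')): buffer="kxbzeqjzuj" (len 10), cursors c1@4 c2@8, authorship ...1...2..
After op 3 (move_right): buffer="kxbzeqjzuj" (len 10), cursors c1@5 c2@9, authorship ...1...2..
After op 4 (insert('i')): buffer="kxbzeiqjzuij" (len 12), cursors c1@6 c2@11, authorship ...1.1..2.2.
After op 5 (move_right): buffer="kxbzeiqjzuij" (len 12), cursors c1@7 c2@12, authorship ...1.1..2.2.

Answer: kxbzeiqjzuij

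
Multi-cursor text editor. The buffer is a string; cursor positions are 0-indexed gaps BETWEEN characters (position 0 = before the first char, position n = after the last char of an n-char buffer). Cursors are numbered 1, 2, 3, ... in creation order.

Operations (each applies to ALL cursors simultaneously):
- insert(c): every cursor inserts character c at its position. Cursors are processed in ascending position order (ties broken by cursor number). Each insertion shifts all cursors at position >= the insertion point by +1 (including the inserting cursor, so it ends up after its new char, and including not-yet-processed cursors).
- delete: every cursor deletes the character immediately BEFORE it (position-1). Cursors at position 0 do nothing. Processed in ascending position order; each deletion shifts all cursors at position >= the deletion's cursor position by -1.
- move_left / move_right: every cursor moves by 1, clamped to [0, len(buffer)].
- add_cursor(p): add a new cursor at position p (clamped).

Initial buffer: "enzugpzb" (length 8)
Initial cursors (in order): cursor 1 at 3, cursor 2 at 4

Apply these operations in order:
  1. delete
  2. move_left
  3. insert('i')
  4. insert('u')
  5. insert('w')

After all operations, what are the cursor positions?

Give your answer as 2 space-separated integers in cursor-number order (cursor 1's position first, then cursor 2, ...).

Answer: 7 7

Derivation:
After op 1 (delete): buffer="engpzb" (len 6), cursors c1@2 c2@2, authorship ......
After op 2 (move_left): buffer="engpzb" (len 6), cursors c1@1 c2@1, authorship ......
After op 3 (insert('i')): buffer="eiingpzb" (len 8), cursors c1@3 c2@3, authorship .12.....
After op 4 (insert('u')): buffer="eiiuungpzb" (len 10), cursors c1@5 c2@5, authorship .1212.....
After op 5 (insert('w')): buffer="eiiuuwwngpzb" (len 12), cursors c1@7 c2@7, authorship .121212.....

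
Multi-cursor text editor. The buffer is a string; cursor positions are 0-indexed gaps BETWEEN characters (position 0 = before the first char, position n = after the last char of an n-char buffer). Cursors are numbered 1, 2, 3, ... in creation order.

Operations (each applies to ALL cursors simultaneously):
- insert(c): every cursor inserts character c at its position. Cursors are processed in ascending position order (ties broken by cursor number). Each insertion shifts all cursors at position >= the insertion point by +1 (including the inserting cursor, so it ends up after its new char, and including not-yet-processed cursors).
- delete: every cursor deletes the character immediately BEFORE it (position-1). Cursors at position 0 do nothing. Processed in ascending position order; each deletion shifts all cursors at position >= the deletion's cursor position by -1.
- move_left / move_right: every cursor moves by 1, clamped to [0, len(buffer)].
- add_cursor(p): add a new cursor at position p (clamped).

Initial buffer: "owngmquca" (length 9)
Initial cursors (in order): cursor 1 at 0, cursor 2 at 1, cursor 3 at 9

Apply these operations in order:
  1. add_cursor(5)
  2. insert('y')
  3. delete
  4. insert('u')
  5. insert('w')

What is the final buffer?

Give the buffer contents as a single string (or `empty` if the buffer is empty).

After op 1 (add_cursor(5)): buffer="owngmquca" (len 9), cursors c1@0 c2@1 c4@5 c3@9, authorship .........
After op 2 (insert('y')): buffer="yoywngmyqucay" (len 13), cursors c1@1 c2@3 c4@8 c3@13, authorship 1.2....4....3
After op 3 (delete): buffer="owngmquca" (len 9), cursors c1@0 c2@1 c4@5 c3@9, authorship .........
After op 4 (insert('u')): buffer="uouwngmuqucau" (len 13), cursors c1@1 c2@3 c4@8 c3@13, authorship 1.2....4....3
After op 5 (insert('w')): buffer="uwouwwngmuwqucauw" (len 17), cursors c1@2 c2@5 c4@11 c3@17, authorship 11.22....44....33

Answer: uwouwwngmuwqucauw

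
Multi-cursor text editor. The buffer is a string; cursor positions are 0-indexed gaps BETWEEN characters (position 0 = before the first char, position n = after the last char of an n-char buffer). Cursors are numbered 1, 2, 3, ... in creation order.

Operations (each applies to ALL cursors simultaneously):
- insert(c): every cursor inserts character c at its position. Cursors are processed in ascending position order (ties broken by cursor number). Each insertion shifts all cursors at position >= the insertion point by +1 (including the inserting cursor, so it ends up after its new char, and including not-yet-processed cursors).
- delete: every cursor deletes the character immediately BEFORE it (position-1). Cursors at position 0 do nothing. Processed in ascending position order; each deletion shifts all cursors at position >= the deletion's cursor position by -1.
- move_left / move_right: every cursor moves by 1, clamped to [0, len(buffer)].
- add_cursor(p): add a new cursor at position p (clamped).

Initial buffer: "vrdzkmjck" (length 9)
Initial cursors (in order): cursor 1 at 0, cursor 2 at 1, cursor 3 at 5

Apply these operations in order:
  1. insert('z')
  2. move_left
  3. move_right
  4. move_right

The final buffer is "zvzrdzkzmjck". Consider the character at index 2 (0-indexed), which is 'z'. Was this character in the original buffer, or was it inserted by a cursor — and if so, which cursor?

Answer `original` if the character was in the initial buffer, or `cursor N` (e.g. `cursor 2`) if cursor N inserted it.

After op 1 (insert('z')): buffer="zvzrdzkzmjck" (len 12), cursors c1@1 c2@3 c3@8, authorship 1.2....3....
After op 2 (move_left): buffer="zvzrdzkzmjck" (len 12), cursors c1@0 c2@2 c3@7, authorship 1.2....3....
After op 3 (move_right): buffer="zvzrdzkzmjck" (len 12), cursors c1@1 c2@3 c3@8, authorship 1.2....3....
After op 4 (move_right): buffer="zvzrdzkzmjck" (len 12), cursors c1@2 c2@4 c3@9, authorship 1.2....3....
Authorship (.=original, N=cursor N): 1 . 2 . . . . 3 . . . .
Index 2: author = 2

Answer: cursor 2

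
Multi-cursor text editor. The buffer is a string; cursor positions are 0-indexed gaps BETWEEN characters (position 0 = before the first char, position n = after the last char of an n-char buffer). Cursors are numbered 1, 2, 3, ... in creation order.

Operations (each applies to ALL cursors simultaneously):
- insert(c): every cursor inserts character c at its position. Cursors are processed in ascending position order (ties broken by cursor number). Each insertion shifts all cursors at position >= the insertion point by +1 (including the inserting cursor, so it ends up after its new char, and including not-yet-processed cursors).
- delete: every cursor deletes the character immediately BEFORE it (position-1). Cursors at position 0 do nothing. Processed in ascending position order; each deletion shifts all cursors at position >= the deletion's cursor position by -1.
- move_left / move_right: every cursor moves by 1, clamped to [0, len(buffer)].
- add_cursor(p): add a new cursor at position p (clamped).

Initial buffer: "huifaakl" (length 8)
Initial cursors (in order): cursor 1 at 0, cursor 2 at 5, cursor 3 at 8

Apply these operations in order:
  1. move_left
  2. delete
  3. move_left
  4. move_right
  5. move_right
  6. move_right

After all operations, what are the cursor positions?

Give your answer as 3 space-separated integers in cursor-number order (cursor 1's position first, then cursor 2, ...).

Answer: 3 5 6

Derivation:
After op 1 (move_left): buffer="huifaakl" (len 8), cursors c1@0 c2@4 c3@7, authorship ........
After op 2 (delete): buffer="huiaal" (len 6), cursors c1@0 c2@3 c3@5, authorship ......
After op 3 (move_left): buffer="huiaal" (len 6), cursors c1@0 c2@2 c3@4, authorship ......
After op 4 (move_right): buffer="huiaal" (len 6), cursors c1@1 c2@3 c3@5, authorship ......
After op 5 (move_right): buffer="huiaal" (len 6), cursors c1@2 c2@4 c3@6, authorship ......
After op 6 (move_right): buffer="huiaal" (len 6), cursors c1@3 c2@5 c3@6, authorship ......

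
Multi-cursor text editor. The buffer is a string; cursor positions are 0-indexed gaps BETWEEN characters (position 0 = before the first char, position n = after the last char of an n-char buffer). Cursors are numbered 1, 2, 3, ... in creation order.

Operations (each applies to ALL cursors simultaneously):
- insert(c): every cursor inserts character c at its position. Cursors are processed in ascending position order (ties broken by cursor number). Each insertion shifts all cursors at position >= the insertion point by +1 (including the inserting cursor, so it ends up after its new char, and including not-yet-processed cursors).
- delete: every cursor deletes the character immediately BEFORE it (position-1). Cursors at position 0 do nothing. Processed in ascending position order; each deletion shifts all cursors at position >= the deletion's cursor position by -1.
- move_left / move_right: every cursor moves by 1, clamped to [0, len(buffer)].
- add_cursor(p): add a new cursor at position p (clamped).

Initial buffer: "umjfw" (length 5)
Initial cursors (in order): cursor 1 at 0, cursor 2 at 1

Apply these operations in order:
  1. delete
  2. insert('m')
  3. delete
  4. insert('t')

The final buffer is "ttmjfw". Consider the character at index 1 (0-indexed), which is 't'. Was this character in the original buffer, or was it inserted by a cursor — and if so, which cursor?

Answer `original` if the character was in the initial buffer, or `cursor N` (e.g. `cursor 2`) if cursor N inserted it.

After op 1 (delete): buffer="mjfw" (len 4), cursors c1@0 c2@0, authorship ....
After op 2 (insert('m')): buffer="mmmjfw" (len 6), cursors c1@2 c2@2, authorship 12....
After op 3 (delete): buffer="mjfw" (len 4), cursors c1@0 c2@0, authorship ....
After op 4 (insert('t')): buffer="ttmjfw" (len 6), cursors c1@2 c2@2, authorship 12....
Authorship (.=original, N=cursor N): 1 2 . . . .
Index 1: author = 2

Answer: cursor 2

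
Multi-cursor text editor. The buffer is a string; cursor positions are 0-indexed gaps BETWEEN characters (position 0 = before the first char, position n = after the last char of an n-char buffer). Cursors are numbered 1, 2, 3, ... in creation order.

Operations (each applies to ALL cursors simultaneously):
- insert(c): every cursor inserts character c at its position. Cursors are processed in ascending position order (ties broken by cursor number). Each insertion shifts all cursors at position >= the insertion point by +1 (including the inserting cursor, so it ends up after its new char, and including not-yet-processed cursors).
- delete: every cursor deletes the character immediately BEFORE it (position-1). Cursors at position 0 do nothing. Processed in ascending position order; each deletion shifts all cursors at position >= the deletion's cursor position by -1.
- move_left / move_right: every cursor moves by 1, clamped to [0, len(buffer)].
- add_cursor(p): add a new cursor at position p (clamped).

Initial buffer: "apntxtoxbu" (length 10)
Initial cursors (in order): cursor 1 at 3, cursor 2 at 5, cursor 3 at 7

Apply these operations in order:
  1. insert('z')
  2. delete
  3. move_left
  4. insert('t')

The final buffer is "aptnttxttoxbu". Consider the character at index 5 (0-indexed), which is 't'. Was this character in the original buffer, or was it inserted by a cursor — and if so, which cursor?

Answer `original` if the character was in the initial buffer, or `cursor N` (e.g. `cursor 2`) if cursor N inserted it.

Answer: cursor 2

Derivation:
After op 1 (insert('z')): buffer="apnztxztozxbu" (len 13), cursors c1@4 c2@7 c3@10, authorship ...1..2..3...
After op 2 (delete): buffer="apntxtoxbu" (len 10), cursors c1@3 c2@5 c3@7, authorship ..........
After op 3 (move_left): buffer="apntxtoxbu" (len 10), cursors c1@2 c2@4 c3@6, authorship ..........
After op 4 (insert('t')): buffer="aptnttxttoxbu" (len 13), cursors c1@3 c2@6 c3@9, authorship ..1..2..3....
Authorship (.=original, N=cursor N): . . 1 . . 2 . . 3 . . . .
Index 5: author = 2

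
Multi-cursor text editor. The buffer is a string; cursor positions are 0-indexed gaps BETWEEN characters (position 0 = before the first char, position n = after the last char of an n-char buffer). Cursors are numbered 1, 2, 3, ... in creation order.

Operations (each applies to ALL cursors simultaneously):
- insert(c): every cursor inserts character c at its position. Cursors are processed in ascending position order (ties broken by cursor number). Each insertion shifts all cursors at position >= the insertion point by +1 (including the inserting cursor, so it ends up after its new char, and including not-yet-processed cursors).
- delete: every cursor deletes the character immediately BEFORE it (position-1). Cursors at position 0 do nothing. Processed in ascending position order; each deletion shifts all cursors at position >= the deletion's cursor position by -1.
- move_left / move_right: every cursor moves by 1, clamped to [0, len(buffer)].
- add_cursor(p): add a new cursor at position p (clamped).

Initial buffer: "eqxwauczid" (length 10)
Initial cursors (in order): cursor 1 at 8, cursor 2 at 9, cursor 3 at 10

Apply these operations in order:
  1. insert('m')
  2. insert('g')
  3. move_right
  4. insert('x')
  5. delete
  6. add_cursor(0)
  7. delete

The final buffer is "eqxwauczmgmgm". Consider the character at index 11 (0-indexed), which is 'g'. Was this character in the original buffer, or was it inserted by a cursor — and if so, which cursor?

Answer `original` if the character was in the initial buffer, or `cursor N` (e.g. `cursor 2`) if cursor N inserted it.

Answer: cursor 2

Derivation:
After op 1 (insert('m')): buffer="eqxwauczmimdm" (len 13), cursors c1@9 c2@11 c3@13, authorship ........1.2.3
After op 2 (insert('g')): buffer="eqxwauczmgimgdmg" (len 16), cursors c1@10 c2@13 c3@16, authorship ........11.22.33
After op 3 (move_right): buffer="eqxwauczmgimgdmg" (len 16), cursors c1@11 c2@14 c3@16, authorship ........11.22.33
After op 4 (insert('x')): buffer="eqxwauczmgixmgdxmgx" (len 19), cursors c1@12 c2@16 c3@19, authorship ........11.122.2333
After op 5 (delete): buffer="eqxwauczmgimgdmg" (len 16), cursors c1@11 c2@14 c3@16, authorship ........11.22.33
After op 6 (add_cursor(0)): buffer="eqxwauczmgimgdmg" (len 16), cursors c4@0 c1@11 c2@14 c3@16, authorship ........11.22.33
After op 7 (delete): buffer="eqxwauczmgmgm" (len 13), cursors c4@0 c1@10 c2@12 c3@13, authorship ........11223
Authorship (.=original, N=cursor N): . . . . . . . . 1 1 2 2 3
Index 11: author = 2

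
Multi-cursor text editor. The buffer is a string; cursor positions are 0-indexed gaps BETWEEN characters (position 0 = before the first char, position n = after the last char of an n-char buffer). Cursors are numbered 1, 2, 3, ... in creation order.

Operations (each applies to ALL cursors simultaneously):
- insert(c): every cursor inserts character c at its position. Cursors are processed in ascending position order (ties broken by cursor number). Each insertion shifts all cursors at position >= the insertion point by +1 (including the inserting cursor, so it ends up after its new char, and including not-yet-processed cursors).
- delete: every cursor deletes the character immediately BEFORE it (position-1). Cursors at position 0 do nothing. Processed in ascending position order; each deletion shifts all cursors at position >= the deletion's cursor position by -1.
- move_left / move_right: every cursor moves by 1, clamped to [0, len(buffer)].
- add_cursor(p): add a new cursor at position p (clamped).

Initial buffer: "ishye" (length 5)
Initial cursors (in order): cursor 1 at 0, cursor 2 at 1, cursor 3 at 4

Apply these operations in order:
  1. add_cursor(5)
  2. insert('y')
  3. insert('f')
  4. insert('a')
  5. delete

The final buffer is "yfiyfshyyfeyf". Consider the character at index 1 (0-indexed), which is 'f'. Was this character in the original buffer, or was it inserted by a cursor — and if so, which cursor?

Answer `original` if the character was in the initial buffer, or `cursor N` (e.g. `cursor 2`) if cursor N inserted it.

Answer: cursor 1

Derivation:
After op 1 (add_cursor(5)): buffer="ishye" (len 5), cursors c1@0 c2@1 c3@4 c4@5, authorship .....
After op 2 (insert('y')): buffer="yiyshyyey" (len 9), cursors c1@1 c2@3 c3@7 c4@9, authorship 1.2...3.4
After op 3 (insert('f')): buffer="yfiyfshyyfeyf" (len 13), cursors c1@2 c2@5 c3@10 c4@13, authorship 11.22...33.44
After op 4 (insert('a')): buffer="yfaiyfashyyfaeyfa" (len 17), cursors c1@3 c2@7 c3@13 c4@17, authorship 111.222...333.444
After op 5 (delete): buffer="yfiyfshyyfeyf" (len 13), cursors c1@2 c2@5 c3@10 c4@13, authorship 11.22...33.44
Authorship (.=original, N=cursor N): 1 1 . 2 2 . . . 3 3 . 4 4
Index 1: author = 1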